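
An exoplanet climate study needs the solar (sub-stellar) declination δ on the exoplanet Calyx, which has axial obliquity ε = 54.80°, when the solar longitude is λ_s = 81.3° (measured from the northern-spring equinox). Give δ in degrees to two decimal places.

δ = +53.88°

sin δ = sin ε · sin λ_s = sin 54.80° × sin 81.3° = 0.807743.
δ = arcsin(0.807743) = +53.88°.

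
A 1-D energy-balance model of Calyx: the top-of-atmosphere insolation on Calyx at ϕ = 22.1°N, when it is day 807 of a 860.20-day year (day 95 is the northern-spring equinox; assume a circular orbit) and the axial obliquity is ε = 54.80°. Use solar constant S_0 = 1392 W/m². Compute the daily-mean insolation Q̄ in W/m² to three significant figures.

Solar longitude: L_s = 360° × (807 − 95)/860.20 = 297.977°.
sin δ = sin 54.80° × sin 297.977° = -0.72165, so δ = -46.191°.
cos h₀ = −tan(+22.1°) tan(-46.191°) = 0.4233, h₀ = 1.1337 rad.
Bracket: h₀ sin ϕ sin δ + cos ϕ cos δ sin h₀ = 1.1337×0.37622×-0.72165 + 0.92653×0.69226×0.90599 = -0.307799 + 0.581102 = 0.273303.
Q̄ = (S_0/π) × [bracket] = (1392/π) × 0.273303 = 121.1 W/m².

Q̄ ≈ 121 W/m²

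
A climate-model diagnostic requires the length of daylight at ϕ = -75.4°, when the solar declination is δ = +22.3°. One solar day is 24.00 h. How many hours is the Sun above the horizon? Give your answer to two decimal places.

cos h₀ = −tan ϕ · tan δ = 1.5745 ≥ 1, so the Sun never rises (polar night) and h₀ = 0.
Daylight = 2h₀/(2π) × 24.00 h = (0.0000/π) × 24.00 = 0.00 h.

0.00 h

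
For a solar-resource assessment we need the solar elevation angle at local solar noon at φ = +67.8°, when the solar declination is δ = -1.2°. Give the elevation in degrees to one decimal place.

21.0°

At local noon the hour angle is zero, so the zenith angle equals |φ − δ| = |+67.8° − (-1.200°)| = 69.000°.
Elevation = 90° − 69.000° = 21.0°.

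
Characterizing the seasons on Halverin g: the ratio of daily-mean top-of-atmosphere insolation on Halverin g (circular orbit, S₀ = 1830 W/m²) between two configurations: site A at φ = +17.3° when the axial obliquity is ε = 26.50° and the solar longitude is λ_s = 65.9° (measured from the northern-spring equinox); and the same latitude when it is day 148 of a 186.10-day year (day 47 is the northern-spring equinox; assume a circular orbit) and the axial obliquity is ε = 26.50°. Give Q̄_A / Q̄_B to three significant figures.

Q̄_A / Q̄_B ≈ 1.20

— Configuration A (φ=+17.3°):
Solar declination: sin δ = sin ε · sin λ_s = sin 26.50° × sin 65.9° = 0.40730, so δ = +24.036°.
cos H₀ = −tan(+17.3°) tan(+24.036°) = -0.1389, H₀ = 1.7102 rad.
Bracket: H₀ sin φ sin δ + cos φ cos δ sin H₀ = 1.7102×0.29737×0.40730 + 0.95476×0.91329×0.99031 = 0.207137 + 0.863523 = 1.070660.
Q̄ = (S₀/π) × [bracket] = (1830/π) × 1.070660 = 623.67 W/m².
— Configuration B (φ=+17.3°):
Solar longitude: λ_s = 360° × (148 − 47)/186.10 = 195.379°.
sin δ = sin 26.50° × sin 195.379° = -0.11833, so δ = -6.796°.
cos H₀ = −tan(+17.3°) tan(-6.796°) = 0.0371, H₀ = 1.5337 rad.
Bracket: H₀ sin φ sin δ + cos φ cos δ sin H₀ = 1.5337×0.29737×-0.11833 + 0.95476×0.99297×0.99931 = -0.053968 + 0.947394 = 0.893426.
Q̄ = (S₀/π) × [bracket] = (1830/π) × 0.893426 = 520.43 W/m².
Ratio Q̄_A / Q̄_B = 623.67 / 520.43 = 1.198.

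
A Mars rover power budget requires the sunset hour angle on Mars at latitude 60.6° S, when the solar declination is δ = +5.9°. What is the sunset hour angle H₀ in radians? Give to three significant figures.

H₀ = 1.39 rad

cos H₀ = −tan φ · tan δ = −tan(-60.6°) × tan(+5.900°) = 0.1834, so H₀ = 1.3864 rad = 79.43°.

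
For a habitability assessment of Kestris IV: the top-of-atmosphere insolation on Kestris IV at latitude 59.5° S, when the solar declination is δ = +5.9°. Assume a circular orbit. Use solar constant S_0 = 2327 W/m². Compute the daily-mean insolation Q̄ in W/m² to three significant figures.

cos h₀ = −tan(-59.5°) tan(+5.900°) = 0.1754, h₀ = 1.3944 rad.
Bracket: h₀ sin ϕ sin δ + cos ϕ cos δ sin h₀ = 1.3944×-0.86163×0.10279 + 0.50754×0.99470×0.98449 = -0.123498 + 0.497020 = 0.373522.
Q̄ = (S_0/π) × [bracket] = (2327/π) × 0.373522 = 276.7 W/m².

Q̄ ≈ 277 W/m²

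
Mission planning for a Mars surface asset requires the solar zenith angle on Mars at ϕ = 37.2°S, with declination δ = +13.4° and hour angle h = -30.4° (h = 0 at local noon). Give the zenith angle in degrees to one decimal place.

cos θ_z = sin ϕ sin δ + cos ϕ cos δ cos h = -0.140115 + 0.668314 = 0.528199.
θ_z = arccos(0.528199) = 58.1°.

θ_z = 58.1°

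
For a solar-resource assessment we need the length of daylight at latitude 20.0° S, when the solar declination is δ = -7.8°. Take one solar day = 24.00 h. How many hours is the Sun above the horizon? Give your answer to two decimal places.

cos h₀ = −tan ϕ · tan δ = −tan(-20.0°) × tan(-7.800°) = -0.0499, so h₀ = 1.6207 rad = 92.86°.
Daylight = 2h₀/(2π) × 24.00 h = (1.6207/π) × 24.00 = 12.38 h.

12.38 h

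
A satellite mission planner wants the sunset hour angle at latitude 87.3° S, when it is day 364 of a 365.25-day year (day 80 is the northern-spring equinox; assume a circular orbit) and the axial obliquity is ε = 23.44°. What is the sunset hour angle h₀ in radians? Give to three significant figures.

Solar longitude: L_s = 360° × (364 − 80)/365.25 = 279.918°.
sin δ = sin 23.44° × sin 279.918° = -0.39184, so δ = -23.069°.
Sunrise equation: cos h₀ = −tan ϕ · tan δ = -9.0312 ≤ −1, so the Sun never sets (polar day) and h₀ = π.

h₀ = 3.14 rad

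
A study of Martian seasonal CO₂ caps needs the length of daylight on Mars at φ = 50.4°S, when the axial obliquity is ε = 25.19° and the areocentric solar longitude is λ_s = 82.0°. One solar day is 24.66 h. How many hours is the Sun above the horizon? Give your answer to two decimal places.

7.65 h

sin δ = sin 25.19° × sin 82.0° = 0.42148, so δ = +24.928°.
cos H₀ = −tan φ · tan δ = −tan(-50.4°) × tan(+24.928°) = 0.5618, so H₀ = 0.9742 rad = 55.82°.
Daylight = 2H₀/(2π) × 24.66 h = (0.9742/π) × 24.66 = 7.65 h.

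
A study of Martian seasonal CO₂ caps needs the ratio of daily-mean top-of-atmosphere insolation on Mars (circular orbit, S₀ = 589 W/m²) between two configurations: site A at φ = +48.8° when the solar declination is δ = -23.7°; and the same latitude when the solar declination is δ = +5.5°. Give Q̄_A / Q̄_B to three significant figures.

Q̄_A / Q̄_B ≈ 0.266

— Configuration A (φ=+48.8°):
cos H₀ = −tan(+48.8°) tan(-23.700°) = 0.5014, H₀ = 1.0455 rad.
Bracket: H₀ sin φ sin δ + cos φ cos δ sin H₀ = 1.0455×0.75241×-0.40195 + 0.65869×0.91566×0.86520 = -0.316192 + 0.521833 = 0.205641.
Q̄ = (S₀/π) × [bracket] = (589/π) × 0.205641 = 38.555 W/m².
— Configuration B (φ=+48.8°):
cos H₀ = −tan(+48.8°) tan(+5.500°) = -0.1100, H₀ = 1.6810 rad.
Bracket: H₀ sin φ sin δ + cos φ cos δ sin H₀ = 1.6810×0.75241×0.09585 + 0.65869×0.99540×0.99393 = 0.121231 + 0.651680 = 0.772911.
Q̄ = (S₀/π) × [bracket] = (589/π) × 0.772911 = 144.91 W/m².
Ratio Q̄_A / Q̄_B = 38.555 / 144.91 = 0.2661.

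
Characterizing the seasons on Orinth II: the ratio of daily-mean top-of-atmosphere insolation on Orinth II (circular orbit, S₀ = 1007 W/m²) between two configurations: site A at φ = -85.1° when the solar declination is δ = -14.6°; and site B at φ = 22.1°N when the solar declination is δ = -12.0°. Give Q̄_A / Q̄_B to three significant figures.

— Configuration A (φ=-85.1°):
cos H₀ = −tan(-85.1°) tan(-14.600°) = -3.0384 ≤ −1 ⇒ polar day, H₀ = π.
Bracket: H₀ sin φ sin δ + cos φ cos δ sin H₀ = 3.1416×-0.99635×-0.25207 + 0.08542×0.96771×0.00000 = 0.789013 + 0.000000 = 0.789013.
Q̄ = (S₀/π) × [bracket] = (1007/π) × 0.789013 = 252.91 W/m².
— Configuration B (φ=+22.1°):
cos H₀ = −tan(+22.1°) tan(-12.000°) = 0.0863, H₀ = 1.4844 rad.
Bracket: H₀ sin φ sin δ + cos φ cos δ sin H₀ = 1.4844×0.37622×-0.20791 + 0.92653×0.97815×0.99627 = -0.116110 + 0.902905 = 0.786795.
Q̄ = (S₀/π) × [bracket] = (1007/π) × 0.786795 = 252.20 W/m².
Ratio Q̄_A / Q̄_B = 252.91 / 252.20 = 1.003.

Q̄_A / Q̄_B ≈ 1.00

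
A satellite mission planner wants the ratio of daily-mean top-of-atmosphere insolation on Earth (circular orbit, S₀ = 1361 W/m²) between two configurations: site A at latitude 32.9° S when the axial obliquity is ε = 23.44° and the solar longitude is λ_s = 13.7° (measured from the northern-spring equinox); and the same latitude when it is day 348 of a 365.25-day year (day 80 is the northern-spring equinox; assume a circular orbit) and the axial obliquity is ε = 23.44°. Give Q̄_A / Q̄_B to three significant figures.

— Configuration A (φ=-32.9°):
Solar declination: sin δ = sin ε · sin λ_s = sin 23.44° × sin 13.7° = 0.09421, so δ = +5.406°.
cos H₀ = −tan(-32.9°) tan(+5.406°) = 0.0612, H₀ = 1.5095 rad.
Bracket: H₀ sin φ sin δ + cos φ cos δ sin H₀ = 1.5095×-0.54317×0.09421 + 0.83962×0.99555×0.99812 = -0.077244 + 0.834312 = 0.757068.
Q̄ = (S₀/π) × [bracket] = (1361/π) × 0.757068 = 327.98 W/m².
— Configuration B (φ=-32.9°):
Solar longitude: λ_s = 360° × (348 − 80)/365.25 = 264.148°.
sin δ = sin 23.44° × sin 264.148° = -0.39572, so δ = -23.311°.
cos H₀ = −tan(-32.9°) tan(-23.311°) = -0.2788, H₀ = 1.8533 rad.
Bracket: H₀ sin φ sin δ + cos φ cos δ sin H₀ = 1.8533×-0.54317×-0.39572 + 0.83962×0.91837×0.96036 = 0.398354 + 0.740516 = 1.138870.
Q̄ = (S₀/π) × [bracket] = (1361/π) × 1.138870 = 493.38 W/m².
Ratio Q̄_A / Q̄_B = 327.98 / 493.38 = 0.6648.

Q̄_A / Q̄_B ≈ 0.665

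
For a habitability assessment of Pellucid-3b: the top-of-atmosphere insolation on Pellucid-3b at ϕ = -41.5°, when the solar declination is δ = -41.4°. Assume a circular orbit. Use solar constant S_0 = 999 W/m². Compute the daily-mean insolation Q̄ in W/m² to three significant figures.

cos h₀ = −tan(-41.5°) tan(-41.400°) = -0.7800, h₀ = 2.4654 rad.
Bracket: h₀ sin ϕ sin δ + cos ϕ cos δ sin h₀ = 2.4654×-0.66262×-0.66131 + 0.74896×0.75011×0.62579 = 1.080331 + 0.351570 = 1.431901.
Q̄ = (S_0/π) × [bracket] = (999/π) × 1.431901 = 455.3 W/m².

Q̄ ≈ 455 W/m²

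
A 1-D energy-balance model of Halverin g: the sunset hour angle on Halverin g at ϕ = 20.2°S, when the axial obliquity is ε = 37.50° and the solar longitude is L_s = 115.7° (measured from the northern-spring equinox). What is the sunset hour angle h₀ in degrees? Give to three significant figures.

h₀ = 76.0°

Solar declination: sin δ = sin ε · sin L_s = sin 37.50° × sin 115.7° = 0.54854, so δ = +33.267°.
cos h₀ = −tan ϕ · tan δ = −tan(-20.2°) × tan(+33.267°) = 0.2414, so h₀ = 1.3270 rad = 76.03°.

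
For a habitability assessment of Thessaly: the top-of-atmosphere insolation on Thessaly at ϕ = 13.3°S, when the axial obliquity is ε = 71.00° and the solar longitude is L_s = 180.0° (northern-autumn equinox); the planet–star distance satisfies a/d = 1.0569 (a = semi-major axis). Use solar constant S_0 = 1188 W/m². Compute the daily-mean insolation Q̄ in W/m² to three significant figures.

Q̄ ≈ 411 W/m²

Solar declination: sin δ = sin ε · sin L_s = sin 71.00° × sin 180.0° = 0.00000, so δ = +0.000°.
cos h₀ = −tan(-13.3°) tan(+0.000°) = 0.0000, h₀ = 1.5708 rad.
Bracket: h₀ sin ϕ sin δ + cos ϕ cos δ sin h₀ = 1.5708×-0.23005×0.00000 + 0.97318×1.00000×1.00000 = -0.000000 + 0.973180 = 0.973180.
Inverse-square distance factor (a/d)² = 1.0569² = 1.117038.
Q̄ = (S_0/π) × 1.117038 × [bracket] = (1188/π) × 1.117038 × 0.973180 = 411.1 W/m².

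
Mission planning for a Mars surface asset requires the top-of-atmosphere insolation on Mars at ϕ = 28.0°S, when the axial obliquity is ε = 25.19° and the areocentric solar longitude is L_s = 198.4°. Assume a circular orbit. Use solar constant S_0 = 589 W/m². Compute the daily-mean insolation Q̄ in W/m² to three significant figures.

Q̄ ≈ 183 W/m²

sin δ = sin 25.19° × sin 198.4° = -0.13435, so δ = -7.721°.
cos h₀ = −tan(-28.0°) tan(-7.721°) = -0.0721, h₀ = 1.6429 rad.
Bracket: h₀ sin ϕ sin δ + cos ϕ cos δ sin h₀ = 1.6429×-0.46947×-0.13435 + 0.88295×0.99093×0.99740 = 0.103623 + 0.872667 = 0.976290.
Q̄ = (S_0/π) × [bracket] = (589/π) × 0.976290 = 183.0 W/m².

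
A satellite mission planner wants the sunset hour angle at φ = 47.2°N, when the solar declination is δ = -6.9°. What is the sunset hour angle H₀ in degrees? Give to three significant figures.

cos H₀ = −tan φ · tan δ = −tan(+47.2°) × tan(-6.900°) = 0.1307, so H₀ = 1.4397 rad = 82.49°.

H₀ = 82.5°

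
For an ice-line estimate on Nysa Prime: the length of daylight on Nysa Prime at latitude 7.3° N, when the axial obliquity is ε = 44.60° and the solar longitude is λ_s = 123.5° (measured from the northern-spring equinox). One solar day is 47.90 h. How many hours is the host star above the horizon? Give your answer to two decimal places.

Solar declination: sin δ = sin ε · sin λ_s = sin 44.60° × sin 123.5° = 0.58552, so δ = +35.839°.
cos H₀ = −tan φ · tan δ = −tan(+7.3°) × tan(+35.839°) = -0.0925, so H₀ = 1.6635 rad = 95.31°.
Daylight = 2H₀/(2π) × 47.90 h = (1.6635/π) × 47.90 = 25.36 h.

25.36 h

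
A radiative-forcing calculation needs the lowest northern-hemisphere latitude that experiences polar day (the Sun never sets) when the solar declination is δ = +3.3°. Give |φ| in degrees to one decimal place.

Polar day requires cos H₀ = −tan φ tan δ ≤ −1, i.e. tan φ tan δ ≥ 1.
The boundary is |tan φ| · |tan δ| = 1, so |φ| = 90° − |δ| = 90° − 3.3° = 86.7° in the northern hemisphere.

|φ| = 86.7°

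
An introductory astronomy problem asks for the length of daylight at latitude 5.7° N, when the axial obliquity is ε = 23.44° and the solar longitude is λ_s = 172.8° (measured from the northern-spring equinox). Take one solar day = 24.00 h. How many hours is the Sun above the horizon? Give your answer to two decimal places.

Solar declination: sin δ = sin ε · sin λ_s = sin 23.44° × sin 172.8° = 0.04986, so δ = +2.858°.
cos H₀ = −tan φ · tan δ = −tan(+5.7°) × tan(+2.858°) = -0.0050, so H₀ = 1.5758 rad = 90.29°.
Daylight = 2H₀/(2π) × 24.00 h = (1.5758/π) × 24.00 = 12.04 h.

12.04 h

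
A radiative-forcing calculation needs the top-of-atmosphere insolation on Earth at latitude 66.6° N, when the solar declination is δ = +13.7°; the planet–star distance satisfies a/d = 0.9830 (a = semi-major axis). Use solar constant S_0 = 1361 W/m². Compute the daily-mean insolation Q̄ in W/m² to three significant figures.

cos h₀ = −tan(+66.6°) tan(+13.700°) = -0.5633, h₀ = 2.1692 rad.
Bracket: h₀ sin ϕ sin δ + cos ϕ cos δ sin h₀ = 2.1692×0.91775×0.23684 + 0.39715×0.97155×0.82623 = 0.471497 + 0.318802 = 0.790299.
Inverse-square distance factor (a/d)² = 0.9830² = 0.966289.
Q̄ = (S_0/π) × 0.966289 × [bracket] = (1361/π) × 0.966289 × 0.790299 = 330.8 W/m².

Q̄ ≈ 331 W/m²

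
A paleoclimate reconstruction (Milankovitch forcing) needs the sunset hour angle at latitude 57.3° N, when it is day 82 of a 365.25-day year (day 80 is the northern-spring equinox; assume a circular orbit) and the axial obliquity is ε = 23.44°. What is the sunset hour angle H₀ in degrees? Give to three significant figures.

Solar longitude: λ_s = 360° × (82 − 80)/365.25 = 1.971°.
sin δ = sin 23.44° × sin 1.971° = 0.01368, so δ = +0.784°.
cos H₀ = −tan φ · tan δ = −tan(+57.3°) × tan(+0.784°) = -0.0213, so H₀ = 1.5921 rad = 91.22°.

H₀ = 91.2°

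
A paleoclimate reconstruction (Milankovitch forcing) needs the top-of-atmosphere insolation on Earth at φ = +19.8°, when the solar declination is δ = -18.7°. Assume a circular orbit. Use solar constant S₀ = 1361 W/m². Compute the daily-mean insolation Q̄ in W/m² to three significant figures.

Q̄ ≈ 315 W/m²

cos H₀ = −tan(+19.8°) tan(-18.700°) = 0.1219, H₀ = 1.4486 rad.
Bracket: H₀ sin φ sin δ + cos φ cos δ sin H₀ = 1.4486×0.33874×-0.32061 + 0.94088×0.94721×0.99255 = -0.157323 + 0.884571 = 0.727248.
Q̄ = (S₀/π) × [bracket] = (1361/π) × 0.727248 = 315.1 W/m².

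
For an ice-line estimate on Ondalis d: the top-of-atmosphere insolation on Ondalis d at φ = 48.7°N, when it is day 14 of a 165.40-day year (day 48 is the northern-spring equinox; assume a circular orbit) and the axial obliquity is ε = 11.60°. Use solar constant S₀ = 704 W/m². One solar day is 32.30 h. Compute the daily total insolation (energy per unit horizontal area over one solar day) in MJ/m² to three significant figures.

11.4 MJ/m²

Solar longitude: λ_s = 360° × (14 − 48)/165.40 = -74.002°, i.e. -74.002° + 360° = 285.998°.
sin δ = sin 11.60° × sin 285.998° = -0.19329, so δ = -11.145°.
cos H₀ = −tan(+48.7°) tan(-11.145°) = 0.2242, H₀ = 1.3446 rad.
Bracket: H₀ sin φ sin δ + cos φ cos δ sin H₀ = 1.3446×0.75126×-0.19329 + 0.66000×0.98114×0.97453 = -0.195251 + 0.631059 = 0.435808.
Q̄ = (S₀/π) × [bracket] = (704/π) × 0.435808 = 97.660 W/m².
Daily total = Q̄ × 32.30 h × 3600 s/h = 97.660 × 32.30 × 3600 / 10⁶ = 11.36 MJ/m².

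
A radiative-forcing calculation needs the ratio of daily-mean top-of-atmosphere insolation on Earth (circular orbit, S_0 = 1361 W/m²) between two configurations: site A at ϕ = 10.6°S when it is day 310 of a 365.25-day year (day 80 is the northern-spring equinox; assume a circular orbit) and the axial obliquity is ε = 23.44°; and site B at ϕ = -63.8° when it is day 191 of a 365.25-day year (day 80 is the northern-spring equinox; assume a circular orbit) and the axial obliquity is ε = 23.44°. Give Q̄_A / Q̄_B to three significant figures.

Q̄_A / Q̄_B ≈ 35.3

— Configuration A (ϕ=-10.6°):
Solar longitude: L_s = 360° × (310 − 80)/365.25 = 226.694°.
sin δ = sin 23.44° × sin 226.694° = -0.28947, so δ = -16.826°.
cos h₀ = −tan(-10.6°) tan(-16.826°) = -0.0566, h₀ = 1.6274 rad.
Bracket: h₀ sin ϕ sin δ + cos ϕ cos δ sin h₀ = 1.6274×-0.18395×-0.28947 + 0.98294×0.95719×0.99840 = 0.086656 + 0.939355 = 1.026011.
Q̄ = (S_0/π) × [bracket] = (1361/π) × 1.026011 = 444.49 W/m².
— Configuration B (ϕ=-63.8°):
Solar longitude: L_s = 360° × (191 − 80)/365.25 = 109.405°.
sin δ = sin 23.44° × sin 109.405° = 0.37519, so δ = +22.036°.
cos h₀ = −tan(-63.8°) tan(+22.036°) = 0.8226, h₀ = 0.6049 rad.
Bracket: h₀ sin ϕ sin δ + cos ϕ cos δ sin h₀ = 0.6049×-0.89726×0.37519 + 0.44151×0.92695×0.56864 = -0.203635 + 0.232720 = 0.029085.
Q̄ = (S_0/π) × [bracket] = (1361/π) × 0.029085 = 12.600 W/m².
Ratio Q̄_A / Q̄_B = 444.49 / 12.600 = 35.28.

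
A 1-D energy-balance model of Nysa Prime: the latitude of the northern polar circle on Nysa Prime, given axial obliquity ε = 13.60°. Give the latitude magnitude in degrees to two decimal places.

The polar circle is the lowest latitude that experiences at least one full rotation of continuous daylight at the northern-summer solstice; it lies at |φ| = 90° − ε = 90° − 13.60° = 76.40°.

76.40°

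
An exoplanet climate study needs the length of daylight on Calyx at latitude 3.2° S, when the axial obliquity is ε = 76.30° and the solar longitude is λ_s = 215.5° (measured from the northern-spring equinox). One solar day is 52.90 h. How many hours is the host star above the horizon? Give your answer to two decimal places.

Solar declination: sin δ = sin ε · sin λ_s = sin 76.30° × sin 215.5° = -0.56418, so δ = -34.345°.
cos H₀ = −tan φ · tan δ = −tan(-3.2°) × tan(-34.345°) = -0.0382, so H₀ = 1.6090 rad = 92.19°.
Daylight = 2H₀/(2π) × 52.90 h = (1.6090/π) × 52.90 = 27.09 h.

27.09 h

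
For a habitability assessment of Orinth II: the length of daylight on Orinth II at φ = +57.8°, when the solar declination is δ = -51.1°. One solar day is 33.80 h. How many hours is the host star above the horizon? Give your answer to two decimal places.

cos H₀ = −tan φ · tan δ = 1.9680 ≥ 1, so the host star never rises (polar night) and H₀ = 0.
Daylight = 2H₀/(2π) × 33.80 h = (0.0000/π) × 33.80 = 0.00 h.

0.00 h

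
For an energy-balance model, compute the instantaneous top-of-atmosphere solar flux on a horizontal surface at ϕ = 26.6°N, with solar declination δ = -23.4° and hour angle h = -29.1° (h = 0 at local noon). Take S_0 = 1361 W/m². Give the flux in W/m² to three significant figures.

734 W/m²

cos θ_z = sin ϕ sin δ + cos ϕ cos δ cos h = -0.177827 + 0.717030 = 0.539203.
Flux = S_0 · cos θ_z = 1361 × 0.539203 = 733.9 W/m².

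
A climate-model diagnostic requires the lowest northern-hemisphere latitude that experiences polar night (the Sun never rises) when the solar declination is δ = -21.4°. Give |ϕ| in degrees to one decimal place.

|ϕ| = 68.6°

Polar night requires cos h₀ = −tan ϕ tan δ ≥ 1, i.e. tan ϕ tan δ ≤ −1.
The boundary is |tan ϕ| · |tan δ| = 1, so |ϕ| = 90° − |δ| = 90° − 21.4° = 68.6° in the northern hemisphere.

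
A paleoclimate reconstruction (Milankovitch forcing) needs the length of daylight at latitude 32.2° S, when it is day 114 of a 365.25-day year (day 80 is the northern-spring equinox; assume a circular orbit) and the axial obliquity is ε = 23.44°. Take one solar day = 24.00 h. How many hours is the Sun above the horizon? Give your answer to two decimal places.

Solar longitude: λ_s = 360° × (114 − 80)/365.25 = 33.511°.
sin δ = sin 23.44° × sin 33.511° = 0.21962, so δ = +12.687°.
cos H₀ = −tan φ · tan δ = −tan(-32.2°) × tan(+12.687°) = 0.1418, so H₀ = 1.4286 rad = 81.85°.
Daylight = 2H₀/(2π) × 24.00 h = (1.4286/π) × 24.00 = 10.91 h.

10.91 h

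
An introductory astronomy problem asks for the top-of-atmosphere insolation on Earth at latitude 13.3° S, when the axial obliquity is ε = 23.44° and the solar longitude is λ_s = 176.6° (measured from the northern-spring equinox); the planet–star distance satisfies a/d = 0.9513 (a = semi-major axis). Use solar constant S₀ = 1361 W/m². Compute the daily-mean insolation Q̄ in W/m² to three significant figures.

Solar declination: sin δ = sin ε · sin λ_s = sin 23.44° × sin 176.6° = 0.02359, so δ = +1.352°.
cos H₀ = −tan(-13.3°) tan(+1.352°) = 0.0056, H₀ = 1.5652 rad.
Bracket: H₀ sin φ sin δ + cos φ cos δ sin H₀ = 1.5652×-0.23005×0.02359 + 0.97318×0.99972×0.99998 = -0.008494 + 0.972888 = 0.964394.
Inverse-square distance factor (a/d)² = 0.9513² = 0.904972.
Q̄ = (S₀/π) × 0.904972 × [bracket] = (1361/π) × 0.904972 × 0.964394 = 378.1 W/m².

Q̄ ≈ 378 W/m²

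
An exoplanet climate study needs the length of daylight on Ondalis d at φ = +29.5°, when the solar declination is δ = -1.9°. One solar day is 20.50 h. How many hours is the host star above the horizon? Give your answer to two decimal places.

cos H₀ = −tan φ · tan δ = −tan(+29.5°) × tan(-1.900°) = 0.0188, so H₀ = 1.5520 rad = 88.92°.
Daylight = 2H₀/(2π) × 20.50 h = (1.5520/π) × 20.50 = 10.13 h.

10.13 h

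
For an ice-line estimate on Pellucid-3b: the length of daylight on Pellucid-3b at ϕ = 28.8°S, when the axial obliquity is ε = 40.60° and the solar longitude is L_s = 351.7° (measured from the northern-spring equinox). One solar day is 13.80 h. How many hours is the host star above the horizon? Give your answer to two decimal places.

7.13 h

Solar declination: sin δ = sin ε · sin L_s = sin 40.60° × sin 351.7° = -0.09394, so δ = -5.391°.
cos h₀ = −tan ϕ · tan δ = −tan(-28.8°) × tan(-5.391°) = -0.0519, so h₀ = 1.6227 rad = 92.97°.
Daylight = 2h₀/(2π) × 13.80 h = (1.6227/π) × 13.80 = 7.13 h.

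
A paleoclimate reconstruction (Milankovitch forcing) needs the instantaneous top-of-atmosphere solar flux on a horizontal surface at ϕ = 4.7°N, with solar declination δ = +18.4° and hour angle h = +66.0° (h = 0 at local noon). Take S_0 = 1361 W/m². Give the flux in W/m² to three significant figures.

cos θ_z = sin ϕ sin δ + cos ϕ cos δ cos h = 0.025864 + 0.384645 = 0.410509.
Flux = S_0 · cos θ_z = 1361 × 0.410509 = 558.7 W/m².

559 W/m²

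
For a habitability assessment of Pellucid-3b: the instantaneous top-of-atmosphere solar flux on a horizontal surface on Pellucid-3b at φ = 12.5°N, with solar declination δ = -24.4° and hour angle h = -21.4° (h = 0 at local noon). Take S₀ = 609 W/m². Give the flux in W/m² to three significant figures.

cos θ_z = sin φ sin δ + cos φ cos δ cos h = -0.089412 + 0.827799 = 0.738387.
Flux = S₀ · cos θ_z = 609 × 0.738387 = 449.7 W/m².

450 W/m²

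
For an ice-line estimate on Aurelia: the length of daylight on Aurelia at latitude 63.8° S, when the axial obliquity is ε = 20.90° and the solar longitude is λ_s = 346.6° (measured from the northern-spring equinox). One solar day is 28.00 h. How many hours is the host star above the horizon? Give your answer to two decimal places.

15.51 h

Solar declination: sin δ = sin ε · sin λ_s = sin 20.90° × sin 346.6° = -0.08267, so δ = -4.742°.
cos H₀ = −tan φ · tan δ = −tan(-63.8°) × tan(-4.742°) = -0.1686, so H₀ = 1.7402 rad = 99.71°.
Daylight = 2H₀/(2π) × 28.00 h = (1.7402/π) × 28.00 = 15.51 h.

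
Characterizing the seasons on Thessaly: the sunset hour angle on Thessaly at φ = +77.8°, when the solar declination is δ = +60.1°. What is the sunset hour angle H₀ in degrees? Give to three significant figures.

Sunrise equation: cos H₀ = −tan φ · tan δ = -8.0434 ≤ −1, so the host star never sets (polar day) and H₀ = π.

H₀ = 180°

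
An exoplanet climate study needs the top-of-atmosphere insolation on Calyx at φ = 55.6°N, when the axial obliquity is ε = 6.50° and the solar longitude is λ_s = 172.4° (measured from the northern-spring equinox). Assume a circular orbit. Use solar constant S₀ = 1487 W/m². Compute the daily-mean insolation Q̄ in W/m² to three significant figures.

Solar declination: sin δ = sin ε · sin λ_s = sin 6.50° × sin 172.4° = 0.01497, so δ = +0.858°.
cos H₀ = −tan(+55.6°) tan(+0.858°) = -0.0219, H₀ = 1.5927 rad.
Bracket: H₀ sin φ sin δ + cos φ cos δ sin H₀ = 1.5927×0.82511×0.01497 + 0.56497×0.99989×0.99976 = 0.019673 + 0.564772 = 0.584445.
Q̄ = (S₀/π) × [bracket] = (1487/π) × 0.584445 = 276.6 W/m².

Q̄ ≈ 277 W/m²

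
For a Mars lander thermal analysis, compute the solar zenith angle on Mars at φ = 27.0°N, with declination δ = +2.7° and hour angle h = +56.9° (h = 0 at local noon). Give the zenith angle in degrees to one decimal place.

cos θ_z = sin φ sin δ + cos φ cos δ cos h = 0.021386 + 0.486040 = 0.507426.
θ_z = arccos(0.507426) = 59.5°.

θ_z = 59.5°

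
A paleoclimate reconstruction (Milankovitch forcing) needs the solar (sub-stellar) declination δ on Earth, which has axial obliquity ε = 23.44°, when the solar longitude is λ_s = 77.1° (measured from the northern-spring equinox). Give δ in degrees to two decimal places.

δ = +22.81°

sin δ = sin ε · sin λ_s = sin 23.44° × sin 77.1° = 0.387749.
δ = arcsin(0.387749) = +22.81°.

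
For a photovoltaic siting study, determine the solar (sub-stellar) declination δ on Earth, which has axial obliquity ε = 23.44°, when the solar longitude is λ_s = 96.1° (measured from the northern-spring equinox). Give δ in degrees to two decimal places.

sin δ = sin ε · sin λ_s = sin 23.44° × sin 96.1° = 0.395536.
δ = arcsin(0.395536) = +23.30°.

δ = +23.30°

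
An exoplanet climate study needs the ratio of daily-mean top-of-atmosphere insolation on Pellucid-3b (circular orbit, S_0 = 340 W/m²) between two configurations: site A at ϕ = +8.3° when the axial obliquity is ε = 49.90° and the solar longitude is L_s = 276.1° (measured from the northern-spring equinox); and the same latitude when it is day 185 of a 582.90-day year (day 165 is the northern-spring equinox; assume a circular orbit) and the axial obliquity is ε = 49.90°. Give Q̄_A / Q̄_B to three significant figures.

Q̄_A / Q̄_B ≈ 0.473

— Configuration A (ϕ=+8.3°):
Solar declination: sin δ = sin ε · sin L_s = sin 49.90° × sin 276.1° = -0.76059, so δ = -49.516°.
cos h₀ = −tan(+8.3°) tan(-49.516°) = 0.1709, h₀ = 1.3990 rad.
Bracket: h₀ sin ϕ sin δ + cos ϕ cos δ sin h₀ = 1.3990×0.14436×-0.76059 + 0.98953×0.64923×0.98529 = -0.153608 + 0.632982 = 0.479374.
Q̄ = (S_0/π) × [bracket] = (340/π) × 0.479374 = 51.880 W/m².
— Configuration B (ϕ=+8.3°):
Solar longitude: L_s = 360° × (185 − 165)/582.90 = 12.352°.
sin δ = sin 49.90° × sin 12.352° = 0.16363, so δ = +9.418°.
cos h₀ = −tan(+8.3°) tan(+9.418°) = -0.0242, h₀ = 1.5950 rad.
Bracket: h₀ sin ϕ sin δ + cos ϕ cos δ sin h₀ = 1.5950×0.14436×0.16363 + 0.98953×0.98652×0.99971 = 0.037676 + 0.975908 = 1.013584.
Q̄ = (S_0/π) × [bracket] = (340/π) × 1.013584 = 109.70 W/m².
Ratio Q̄_A / Q̄_B = 51.880 / 109.70 = 0.4729.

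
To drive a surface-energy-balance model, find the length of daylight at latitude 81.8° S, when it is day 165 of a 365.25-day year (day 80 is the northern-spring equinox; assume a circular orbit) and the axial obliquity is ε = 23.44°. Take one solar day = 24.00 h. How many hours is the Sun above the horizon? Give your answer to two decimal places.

Solar longitude: L_s = 360° × (165 − 80)/365.25 = 83.778°.
sin δ = sin 23.44° × sin 83.778° = 0.39545, so δ = +23.294°.
cos h₀ = −tan ϕ · tan δ = 2.9877 ≥ 1, so the Sun never rises (polar night) and h₀ = 0.
Daylight = 2h₀/(2π) × 24.00 h = (0.0000/π) × 24.00 = 0.00 h.

0.00 h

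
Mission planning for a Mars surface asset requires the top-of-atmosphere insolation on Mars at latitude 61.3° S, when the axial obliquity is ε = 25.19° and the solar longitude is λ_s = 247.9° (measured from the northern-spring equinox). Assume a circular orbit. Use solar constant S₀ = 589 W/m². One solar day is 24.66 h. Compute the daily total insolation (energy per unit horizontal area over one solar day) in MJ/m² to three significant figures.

Solar declination: sin δ = sin ε · sin λ_s = sin 25.19° × sin 247.9° = -0.39435, so δ = -23.225°.
cos H₀ = −tan(-61.3°) tan(-23.225°) = -0.7838, H₀ = 2.4716 rad.
Bracket: H₀ sin φ sin δ + cos φ cos δ sin H₀ = 2.4716×-0.87715×-0.39435 + 0.48022×0.91896×0.62099 = 0.854937 + 0.274045 = 1.128982.
Q̄ = (S₀/π) × [bracket] = (589/π) × 1.128982 = 211.67 W/m².
Daily total = Q̄ × 24.66 h × 3600 s/h = 211.67 × 24.66 × 3600 / 10⁶ = 18.79 MJ/m².

18.8 MJ/m²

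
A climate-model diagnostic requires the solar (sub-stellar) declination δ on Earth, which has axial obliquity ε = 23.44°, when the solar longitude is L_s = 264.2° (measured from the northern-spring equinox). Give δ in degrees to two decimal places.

δ = -23.31°

sin δ = sin ε · sin L_s = sin 23.44° × sin 264.2° = -0.395752.
δ = arcsin(-0.395752) = -23.31°.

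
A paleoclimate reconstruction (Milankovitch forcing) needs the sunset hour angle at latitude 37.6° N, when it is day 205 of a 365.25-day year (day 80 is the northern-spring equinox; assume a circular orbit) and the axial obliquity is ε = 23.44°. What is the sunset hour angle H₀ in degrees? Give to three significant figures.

H₀ = 106°

Solar longitude: λ_s = 360° × (205 − 80)/365.25 = 123.203°.
sin δ = sin 23.44° × sin 123.203° = 0.33284, so δ = +19.441°.
cos H₀ = −tan φ · tan δ = −tan(+37.6°) × tan(+19.441°) = -0.2718, so H₀ = 1.8461 rad = 105.77°.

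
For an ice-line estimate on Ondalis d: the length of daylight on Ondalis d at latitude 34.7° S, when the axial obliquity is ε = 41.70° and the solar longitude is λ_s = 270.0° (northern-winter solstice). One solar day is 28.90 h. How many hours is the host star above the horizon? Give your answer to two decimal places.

Solar declination: sin δ = sin ε · sin λ_s = sin 41.70° × sin 270.0° = -0.66523, so δ = -41.700°.
cos H₀ = −tan φ · tan δ = −tan(-34.7°) × tan(-41.700°) = -0.6169, so H₀ = 2.2356 rad = 128.09°.
Daylight = 2H₀/(2π) × 28.90 h = (2.2356/π) × 28.90 = 20.57 h.

20.57 h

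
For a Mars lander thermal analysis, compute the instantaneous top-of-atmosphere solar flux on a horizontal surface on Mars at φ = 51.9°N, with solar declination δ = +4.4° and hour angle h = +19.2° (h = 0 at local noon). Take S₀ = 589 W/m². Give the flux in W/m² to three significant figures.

cos θ_z = sin φ sin δ + cos φ cos δ cos h = 0.060373 + 0.580997 = 0.641370.
Flux = S₀ · cos θ_z = 589 × 0.641370 = 377.8 W/m².

378 W/m²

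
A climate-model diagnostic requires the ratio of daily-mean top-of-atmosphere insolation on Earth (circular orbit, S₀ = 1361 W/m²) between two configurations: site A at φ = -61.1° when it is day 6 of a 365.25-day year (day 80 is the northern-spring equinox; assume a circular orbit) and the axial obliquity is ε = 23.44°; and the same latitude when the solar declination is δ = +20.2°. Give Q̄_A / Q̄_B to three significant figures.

Q̄_A / Q̄_B ≈ 13.1

— Configuration A (φ=-61.1°):
Solar longitude: λ_s = 360° × (6 − 80)/365.25 = -72.936°, i.e. -72.936° + 360° = 287.064°.
sin δ = sin 23.44° × sin 287.064° = -0.38028, so δ = -22.351°.
cos H₀ = −tan(-61.1°) tan(-22.351°) = -0.7448, H₀ = 2.4111 rad.
Bracket: H₀ sin φ sin δ + cos φ cos δ sin H₀ = 2.4111×-0.87546×-0.38028 + 0.48328×0.92487×0.66726 = 0.802703 + 0.298246 = 1.100949.
Q̄ = (S₀/π) × [bracket] = (1361/π) × 1.100949 = 476.95 W/m².
— Configuration B (φ=-61.1°):
cos H₀ = −tan(-61.1°) tan(+20.200°) = 0.6665, H₀ = 0.8413 rad.
Bracket: H₀ sin φ sin δ + cos φ cos δ sin H₀ = 0.8413×-0.87546×0.34530 + 0.48328×0.93849×0.74550 = -0.254322 + 0.338124 = 0.083802.
Q̄ = (S₀/π) × [bracket] = (1361/π) × 0.083802 = 36.305 W/m².
Ratio Q̄_A / Q̄_B = 476.95 / 36.305 = 13.14.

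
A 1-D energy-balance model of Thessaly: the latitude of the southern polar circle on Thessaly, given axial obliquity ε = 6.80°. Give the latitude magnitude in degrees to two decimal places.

The polar circle is the lowest latitude that experiences at least one full rotation of continuous darkness at the northern-summer solstice; it lies at |φ| = 90° − ε = 90° − 6.80° = 83.20°.

83.20°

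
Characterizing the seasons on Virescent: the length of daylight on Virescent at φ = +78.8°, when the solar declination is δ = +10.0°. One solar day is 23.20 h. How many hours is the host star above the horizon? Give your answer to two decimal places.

19.71 h

cos H₀ = −tan φ · tan δ = −tan(+78.8°) × tan(+10.000°) = -0.8905, so H₀ = 2.6693 rad = 152.94°.
Daylight = 2H₀/(2π) × 23.20 h = (2.6693/π) × 23.20 = 19.71 h.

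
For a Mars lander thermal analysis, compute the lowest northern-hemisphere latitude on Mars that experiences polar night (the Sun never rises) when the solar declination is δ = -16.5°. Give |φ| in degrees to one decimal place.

|φ| = 73.5°

Polar night requires cos H₀ = −tan φ tan δ ≥ 1, i.e. tan φ tan δ ≤ −1.
The boundary is |tan φ| · |tan δ| = 1, so |φ| = 90° − |δ| = 90° − 16.5° = 73.5° in the northern hemisphere.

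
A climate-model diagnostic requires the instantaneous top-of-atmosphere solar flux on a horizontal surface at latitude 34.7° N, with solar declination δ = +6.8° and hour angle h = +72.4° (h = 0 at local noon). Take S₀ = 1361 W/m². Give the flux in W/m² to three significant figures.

cos θ_z = sin φ sin δ + cos φ cos δ cos h = 0.067405 + 0.246843 = 0.314248.
Flux = S₀ · cos θ_z = 1361 × 0.314248 = 427.7 W/m².

428 W/m²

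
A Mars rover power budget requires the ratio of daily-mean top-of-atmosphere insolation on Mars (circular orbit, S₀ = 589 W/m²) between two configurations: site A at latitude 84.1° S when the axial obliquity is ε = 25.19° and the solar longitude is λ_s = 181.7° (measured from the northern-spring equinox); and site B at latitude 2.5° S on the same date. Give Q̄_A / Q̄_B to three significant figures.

Q̄_A / Q̄_B ≈ 0.123

— Configuration A (φ=-84.1°):
Solar declination: sin δ = sin ε · sin λ_s = sin 25.19° × sin 181.7° = -0.01263, so δ = -0.723°.
cos H₀ = −tan(-84.1°) tan(-0.723°) = -0.1222, H₀ = 1.6933 rad.
Bracket: H₀ sin φ sin δ + cos φ cos δ sin H₀ = 1.6933×-0.99470×-0.01263 + 0.10279×0.99992×0.99251 = 0.021273 + 0.102012 = 0.123285.
Q̄ = (S₀/π) × [bracket] = (589/π) × 0.123285 = 23.114 W/m².
— Configuration B (φ=-2.5°):
cos H₀ = −tan(-2.5°) tan(-0.723°) = -0.0006, H₀ = 1.5713 rad.
Bracket: H₀ sin φ sin δ + cos φ cos δ sin H₀ = 1.5713×-0.04362×-0.01263 + 0.99905×0.99992×1.00000 = 0.000866 + 0.998970 = 0.999836.
Q̄ = (S₀/π) × [bracket] = (589/π) × 0.999836 = 187.45 W/m².
Ratio Q̄_A / Q̄_B = 23.114 / 187.45 = 0.1233.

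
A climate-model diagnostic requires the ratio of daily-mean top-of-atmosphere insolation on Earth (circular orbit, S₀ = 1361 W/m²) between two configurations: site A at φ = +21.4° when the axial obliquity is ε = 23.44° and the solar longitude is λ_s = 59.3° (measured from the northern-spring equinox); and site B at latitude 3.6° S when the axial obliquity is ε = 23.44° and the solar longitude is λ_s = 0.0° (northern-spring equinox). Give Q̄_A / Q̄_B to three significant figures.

— Configuration A (φ=+21.4°):
Solar declination: sin δ = sin ε · sin λ_s = sin 23.44° × sin 59.3° = 0.34204, so δ = +20.001°.
cos H₀ = −tan(+21.4°) tan(+20.001°) = -0.1426, H₀ = 1.7139 rad.
Bracket: H₀ sin φ sin δ + cos φ cos δ sin H₀ = 1.7139×0.36488×0.34204 + 0.93106×0.93969×0.98977 = 0.213901 + 0.865957 = 1.079858.
Q̄ = (S₀/π) × [bracket] = (1361/π) × 1.079858 = 467.82 W/m².
— Configuration B (φ=-3.6°):
Solar declination: sin δ = sin ε · sin λ_s = sin 23.44° × sin 0.0° = 0.00000, so δ = +0.000°.
cos H₀ = −tan(-3.6°) tan(+0.000°) = 0.0000, H₀ = 1.5708 rad.
Bracket: H₀ sin φ sin δ + cos φ cos δ sin H₀ = 1.5708×-0.06279×0.00000 + 0.99803×1.00000×1.00000 = -0.000000 + 0.998030 = 0.998030.
Q̄ = (S₀/π) × [bracket] = (1361/π) × 0.998030 = 432.37 W/m².
Ratio Q̄_A / Q̄_B = 467.82 / 432.37 = 1.082.

Q̄_A / Q̄_B ≈ 1.08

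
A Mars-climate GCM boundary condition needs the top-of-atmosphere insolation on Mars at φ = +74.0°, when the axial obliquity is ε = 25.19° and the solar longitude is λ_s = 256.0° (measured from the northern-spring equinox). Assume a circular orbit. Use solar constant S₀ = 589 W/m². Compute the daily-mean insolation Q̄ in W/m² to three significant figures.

Solar declination: sin δ = sin ε · sin λ_s = sin 25.19° × sin 256.0° = -0.41298, so δ = -24.392°.
cos H₀ = −tan(+74.0°) tan(-24.392°) = 1.5814 ≥ 1 ⇒ polar night, H₀ = 0 and Q̄ = 0.

Q̄ ≈ 0.00 W/m²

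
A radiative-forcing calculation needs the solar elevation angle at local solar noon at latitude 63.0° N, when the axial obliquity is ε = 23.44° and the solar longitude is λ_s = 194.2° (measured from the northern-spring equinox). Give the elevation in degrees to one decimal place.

21.4°

Solar declination: sin δ = sin ε · sin λ_s = sin 23.44° × sin 194.2° = -0.09758, so δ = -5.600°.
At local noon the hour angle is zero, so the zenith angle equals |φ − δ| = |+63.0° − (-5.600°)| = 68.600°.
Elevation = 90° − 68.600° = 21.4°.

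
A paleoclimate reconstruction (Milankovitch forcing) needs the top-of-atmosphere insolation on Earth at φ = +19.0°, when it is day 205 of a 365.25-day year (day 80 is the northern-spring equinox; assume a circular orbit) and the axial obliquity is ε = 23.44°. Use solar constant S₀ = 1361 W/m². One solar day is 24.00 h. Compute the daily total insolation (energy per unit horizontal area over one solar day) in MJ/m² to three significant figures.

Solar longitude: λ_s = 360° × (205 − 80)/365.25 = 123.203°.
sin δ = sin 23.44° × sin 123.203° = 0.33284, so δ = +19.441°.
cos H₀ = −tan(+19.0°) tan(+19.441°) = -0.1215, H₀ = 1.6926 rad.
Bracket: H₀ sin φ sin δ + cos φ cos δ sin H₀ = 1.6926×0.32557×0.33284 + 0.94552×0.94298×0.99259 = 0.183415 + 0.885000 = 1.068415.
Q̄ = (S₀/π) × [bracket] = (1361/π) × 1.068415 = 462.86 W/m².
Daily total = Q̄ × 24.00 h × 3600 s/h = 462.86 × 24.00 × 3600 / 10⁶ = 39.99 MJ/m².

40.0 MJ/m²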